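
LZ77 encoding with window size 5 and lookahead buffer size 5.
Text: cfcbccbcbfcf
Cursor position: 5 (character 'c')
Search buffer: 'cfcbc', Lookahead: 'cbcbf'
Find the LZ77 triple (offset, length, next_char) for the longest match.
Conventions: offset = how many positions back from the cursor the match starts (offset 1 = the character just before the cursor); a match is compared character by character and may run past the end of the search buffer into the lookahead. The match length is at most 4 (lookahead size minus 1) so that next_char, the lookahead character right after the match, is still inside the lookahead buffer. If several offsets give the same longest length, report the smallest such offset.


Try each offset into the search buffer:
  offset=1 (pos 4, char 'c'): match length 1
  offset=2 (pos 3, char 'b'): match length 0
  offset=3 (pos 2, char 'c'): match length 3
  offset=4 (pos 1, char 'f'): match length 0
  offset=5 (pos 0, char 'c'): match length 1
Longest match has length 3 at offset 3.
next_char = character at position 5 + 3 = 8 -> 'b'

Best match: offset=3, length=3 (matching 'cbc' starting at position 2)
LZ77 triple: (3, 3, 'b')


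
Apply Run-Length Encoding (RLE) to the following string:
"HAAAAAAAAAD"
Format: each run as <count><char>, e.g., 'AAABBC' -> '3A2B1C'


Scanning runs left to right:
  i=0: run of 'H' x 1 -> '1H'
  i=1: run of 'A' x 9 -> '9A'
  i=10: run of 'D' x 1 -> '1D'

RLE = 1H9A1D


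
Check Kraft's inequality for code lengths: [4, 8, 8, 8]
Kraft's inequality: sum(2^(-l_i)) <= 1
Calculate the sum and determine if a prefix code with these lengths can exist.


Sum = 2^(-4) + 2^(-8) + 2^(-8) + 2^(-8)
    = 0.0625 + 0.00390625 + 0.00390625 + 0.00390625
    = 19/256 = 0.07421875
Since 0.07421875 <= 1, Kraft's inequality IS satisfied.
A prefix code with these lengths CAN exist.

Kraft sum = 0.07421875. Satisfied.


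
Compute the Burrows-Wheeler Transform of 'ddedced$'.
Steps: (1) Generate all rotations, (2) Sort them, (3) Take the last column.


Rotations (sorted):
  0: $ddedced -> last char: d
  1: ced$dded -> last char: d
  2: d$ddedce -> last char: e
  3: dced$dde -> last char: e
  4: ddedced$ -> last char: $
  5: dedced$d -> last char: d
  6: ed$ddedc -> last char: c
  7: edced$dd -> last char: d


BWT = ddee$dcd


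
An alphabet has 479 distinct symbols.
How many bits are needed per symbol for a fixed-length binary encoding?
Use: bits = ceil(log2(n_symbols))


log2(479) = 8.9039
Bracket: 2^8 = 256 < 479 <= 2^9 = 512
So ceil(log2(479)) = 9

bits = ceil(log2(479)) = ceil(8.9039) = 9 bits


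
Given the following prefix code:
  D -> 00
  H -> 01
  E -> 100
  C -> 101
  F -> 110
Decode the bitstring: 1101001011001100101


Decoding step by step:
Bits 110 -> F
Bits 100 -> E
Bits 101 -> C
Bits 100 -> E
Bits 110 -> F
Bits 01 -> H
Bits 01 -> H


Decoded message: FECEFHH


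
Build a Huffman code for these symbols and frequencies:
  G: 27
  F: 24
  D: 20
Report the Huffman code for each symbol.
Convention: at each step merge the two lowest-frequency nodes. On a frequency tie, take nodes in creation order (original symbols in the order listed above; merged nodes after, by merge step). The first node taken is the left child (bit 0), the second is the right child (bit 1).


Huffman tree construction:
Step 1: Merge D(20) + F(24) = 44
Step 2: Merge G(27) + (D+F)(44) = 71
Read each symbol's code off the tree from the root (left child = 0, right child = 1).

Codes:
  G: 0 (length 1)
  F: 11 (length 2)
  D: 10 (length 2)
Average code length: 115/71 = 1.6197 bits/symbol


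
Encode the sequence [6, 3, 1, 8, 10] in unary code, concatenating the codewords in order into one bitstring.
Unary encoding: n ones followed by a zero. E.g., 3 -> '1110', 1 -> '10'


Encode each number as n ones followed by a terminating 0:
  6 -> 1111110 (7 bits)
  3 -> 1110 (4 bits)
  1 -> 10 (2 bits)
  8 -> 111111110 (9 bits)
  10 -> 11111111110 (11 bits)
Total length = 7 + 4 + 2 + 9 + 11 = 33 bits.

Unary([6, 3, 1, 8, 10]) = 111111011101011111111011111111110 (33 bits)


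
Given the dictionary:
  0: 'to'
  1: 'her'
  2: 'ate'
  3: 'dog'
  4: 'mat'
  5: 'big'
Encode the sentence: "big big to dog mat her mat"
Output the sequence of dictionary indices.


Look up each word in the dictionary:
  'big' -> 5
  'big' -> 5
  'to' -> 0
  'dog' -> 3
  'mat' -> 4
  'her' -> 1
  'mat' -> 4

Encoded: [5, 5, 0, 3, 4, 1, 4]


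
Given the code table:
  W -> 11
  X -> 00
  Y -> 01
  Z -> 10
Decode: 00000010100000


Decoding:
00 -> X
00 -> X
00 -> X
10 -> Z
10 -> Z
00 -> X
00 -> X


Result: XXXZZXX


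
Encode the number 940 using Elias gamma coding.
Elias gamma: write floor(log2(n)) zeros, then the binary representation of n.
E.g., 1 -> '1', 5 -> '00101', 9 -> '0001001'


num_bits = floor(log2(940)) + 1 = 10
leading_zeros = num_bits - 1 = 9
binary(940) = 1110101100

Elias gamma(940) = '000000000' + '1110101100' = 0000000001110101100 (19 bits)


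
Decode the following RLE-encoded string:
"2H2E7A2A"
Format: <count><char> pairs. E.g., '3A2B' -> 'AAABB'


Expanding each <count><char> pair:
  2H -> 'HH'
  2E -> 'EE'
  7A -> 'AAAAAAA'
  2A -> 'AA'

Decoded = HHEEAAAAAAAAA


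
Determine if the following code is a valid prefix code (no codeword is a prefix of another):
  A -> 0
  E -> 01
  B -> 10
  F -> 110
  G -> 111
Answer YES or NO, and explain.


Checking each pair (does one codeword prefix another?):
  A='0' vs E='01': prefix -- VIOLATION

NO -- this is NOT a valid prefix code. A (0) is a prefix of E (01).


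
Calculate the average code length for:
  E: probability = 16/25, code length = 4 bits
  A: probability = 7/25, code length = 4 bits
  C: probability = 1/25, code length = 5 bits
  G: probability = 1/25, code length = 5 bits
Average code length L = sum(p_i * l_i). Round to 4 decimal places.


Weighted contributions p_i * l_i:
  E: (16/25) * 4 = 64/25
  A: (7/25) * 4 = 28/25
  C: (1/25) * 5 = 5/25
  G: (1/25) * 5 = 5/25
Sum = (64 + 28 + 5 + 5)/25 = 102/25

L = 102/25 = 4.0800 bits/symbol


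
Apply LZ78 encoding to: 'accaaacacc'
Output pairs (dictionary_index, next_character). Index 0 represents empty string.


LZ78 encoding steps:
Dictionary: {0: ''}
Step 1: w='' (idx 0), next='a' -> output (0, 'a'), add 'a' as idx 1
Step 2: w='' (idx 0), next='c' -> output (0, 'c'), add 'c' as idx 2
Step 3: w='c' (idx 2), next='a' -> output (2, 'a'), add 'ca' as idx 3
Step 4: w='a' (idx 1), next='a' -> output (1, 'a'), add 'aa' as idx 4
Step 5: w='ca' (idx 3), next='c' -> output (3, 'c'), add 'cac' as idx 5
Step 6: w='c' (idx 2), end of input -> output (2, '')


Encoded: [(0, 'a'), (0, 'c'), (2, 'a'), (1, 'a'), (3, 'c'), (2, '')]


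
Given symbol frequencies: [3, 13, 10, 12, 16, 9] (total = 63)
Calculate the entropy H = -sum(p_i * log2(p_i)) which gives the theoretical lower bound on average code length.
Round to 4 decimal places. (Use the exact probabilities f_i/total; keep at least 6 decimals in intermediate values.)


Per-symbol terms -p_i * log2(p_i) with p_i = f_i/63:
  p = 3/63 = 0.047619: log2(p) = -4.392317, -p*log2(p) = 0.209158
  p = 13/63 = 0.206349: log2(p) = -2.276840, -p*log2(p) = 0.469824
  p = 10/63 = 0.158730: log2(p) = -2.655352, -p*log2(p) = 0.421484
  p = 12/63 = 0.190476: log2(p) = -2.392317, -p*log2(p) = 0.455680
  p = 16/63 = 0.253968: log2(p) = -1.977280, -p*log2(p) = 0.502166
  p = 9/63 = 0.142857: log2(p) = -2.807355, -p*log2(p) = 0.401051
H = 0.209158 + 0.469824 + 0.421484 + 0.455680 + 0.502166 + 0.401051 = 2.459363

H = 2.4594 bits/symbol


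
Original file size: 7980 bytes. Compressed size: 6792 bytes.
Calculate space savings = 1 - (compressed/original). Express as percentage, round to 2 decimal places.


ratio = compressed/original = 6792/7980 = 0.851128
savings = 1 - ratio = 1 - 0.851128 = 0.148872
as a percentage: 0.148872 * 100 = 14.89%

Space savings = 1 - 6792/7980 = 14.89%


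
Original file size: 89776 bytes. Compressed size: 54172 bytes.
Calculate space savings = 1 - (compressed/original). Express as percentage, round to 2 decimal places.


ratio = compressed/original = 54172/89776 = 0.603413
savings = 1 - ratio = 1 - 0.603413 = 0.396587
as a percentage: 0.396587 * 100 = 39.66%

Space savings = 1 - 54172/89776 = 39.66%


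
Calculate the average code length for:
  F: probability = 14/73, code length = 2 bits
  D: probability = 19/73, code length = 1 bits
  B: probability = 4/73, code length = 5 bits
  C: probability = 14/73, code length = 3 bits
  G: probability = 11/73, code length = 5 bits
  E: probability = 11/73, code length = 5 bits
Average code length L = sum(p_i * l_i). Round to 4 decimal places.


Weighted contributions p_i * l_i:
  F: (14/73) * 2 = 28/73
  D: (19/73) * 1 = 19/73
  B: (4/73) * 5 = 20/73
  C: (14/73) * 3 = 42/73
  G: (11/73) * 5 = 55/73
  E: (11/73) * 5 = 55/73
Sum = (28 + 19 + 20 + 42 + 55 + 55)/73 = 219/73

L = 219/73 = 3.0000 bits/symbol


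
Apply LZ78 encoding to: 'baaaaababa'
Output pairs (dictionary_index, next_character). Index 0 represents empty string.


LZ78 encoding steps:
Dictionary: {0: ''}
Step 1: w='' (idx 0), next='b' -> output (0, 'b'), add 'b' as idx 1
Step 2: w='' (idx 0), next='a' -> output (0, 'a'), add 'a' as idx 2
Step 3: w='a' (idx 2), next='a' -> output (2, 'a'), add 'aa' as idx 3
Step 4: w='aa' (idx 3), next='b' -> output (3, 'b'), add 'aab' as idx 4
Step 5: w='a' (idx 2), next='b' -> output (2, 'b'), add 'ab' as idx 5
Step 6: w='a' (idx 2), end of input -> output (2, '')


Encoded: [(0, 'b'), (0, 'a'), (2, 'a'), (3, 'b'), (2, 'b'), (2, '')]


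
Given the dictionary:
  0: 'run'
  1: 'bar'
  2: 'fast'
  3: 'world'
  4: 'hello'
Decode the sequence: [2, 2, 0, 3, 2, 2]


Look up each index in the dictionary:
  2 -> 'fast'
  2 -> 'fast'
  0 -> 'run'
  3 -> 'world'
  2 -> 'fast'
  2 -> 'fast'

Decoded: "fast fast run world fast fast"


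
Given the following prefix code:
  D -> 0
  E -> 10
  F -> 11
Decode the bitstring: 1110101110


Decoding step by step:
Bits 11 -> F
Bits 10 -> E
Bits 10 -> E
Bits 11 -> F
Bits 10 -> E


Decoded message: FEEFE


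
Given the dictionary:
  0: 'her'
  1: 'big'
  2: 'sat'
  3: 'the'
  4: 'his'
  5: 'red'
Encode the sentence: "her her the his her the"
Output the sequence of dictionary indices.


Look up each word in the dictionary:
  'her' -> 0
  'her' -> 0
  'the' -> 3
  'his' -> 4
  'her' -> 0
  'the' -> 3

Encoded: [0, 0, 3, 4, 0, 3]


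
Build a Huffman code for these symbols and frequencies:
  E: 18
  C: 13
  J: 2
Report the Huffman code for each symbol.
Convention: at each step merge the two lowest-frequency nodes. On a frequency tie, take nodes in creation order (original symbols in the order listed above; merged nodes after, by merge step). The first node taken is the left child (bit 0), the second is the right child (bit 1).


Huffman tree construction:
Step 1: Merge J(2) + C(13) = 15
Step 2: Merge (J+C)(15) + E(18) = 33
Read each symbol's code off the tree from the root (left child = 0, right child = 1).

Codes:
  E: 1 (length 1)
  C: 01 (length 2)
  J: 00 (length 2)
Average code length: 48/33 = 1.4545 bits/symbol


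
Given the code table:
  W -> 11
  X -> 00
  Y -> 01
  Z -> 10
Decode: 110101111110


Decoding:
11 -> W
01 -> Y
01 -> Y
11 -> W
11 -> W
10 -> Z


Result: WYYWWZ


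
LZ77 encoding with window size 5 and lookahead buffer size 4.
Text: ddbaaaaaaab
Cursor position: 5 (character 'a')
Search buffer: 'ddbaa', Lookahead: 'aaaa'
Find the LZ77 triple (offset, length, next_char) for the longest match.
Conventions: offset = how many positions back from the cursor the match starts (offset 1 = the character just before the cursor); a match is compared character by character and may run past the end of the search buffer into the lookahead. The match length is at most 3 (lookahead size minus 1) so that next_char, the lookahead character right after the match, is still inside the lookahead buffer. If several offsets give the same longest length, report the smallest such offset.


Try each offset into the search buffer:
  offset=1 (pos 4, char 'a'): match length 3
  offset=2 (pos 3, char 'a'): match length 3
  offset=3 (pos 2, char 'b'): match length 0
  offset=4 (pos 1, char 'd'): match length 0
  offset=5 (pos 0, char 'd'): match length 0
Longest match has length 3, found at offsets 1, 2; take the smallest, offset 1.
next_char = character at position 5 + 3 = 8 -> 'a'

Best match: offset=1, length=3 (matching 'aaa' starting at position 4)
LZ77 triple: (1, 3, 'a')


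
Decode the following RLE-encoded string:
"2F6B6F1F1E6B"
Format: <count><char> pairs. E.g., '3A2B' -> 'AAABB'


Expanding each <count><char> pair:
  2F -> 'FF'
  6B -> 'BBBBBB'
  6F -> 'FFFFFF'
  1F -> 'F'
  1E -> 'E'
  6B -> 'BBBBBB'

Decoded = FFBBBBBBFFFFFFFEBBBBBB


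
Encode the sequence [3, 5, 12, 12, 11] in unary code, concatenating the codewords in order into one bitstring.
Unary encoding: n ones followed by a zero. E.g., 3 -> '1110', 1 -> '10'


Encode each number as n ones followed by a terminating 0:
  3 -> 1110 (4 bits)
  5 -> 111110 (6 bits)
  12 -> 1111111111110 (13 bits)
  12 -> 1111111111110 (13 bits)
  11 -> 111111111110 (12 bits)
Total length = 4 + 6 + 13 + 13 + 12 = 48 bits.

Unary([3, 5, 12, 12, 11]) = 111011111011111111111101111111111110111111111110 (48 bits)


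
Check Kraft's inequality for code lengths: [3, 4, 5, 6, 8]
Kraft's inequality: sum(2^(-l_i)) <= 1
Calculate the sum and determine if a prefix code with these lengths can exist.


Sum = 2^(-3) + 2^(-4) + 2^(-5) + 2^(-6) + 2^(-8)
    = 0.125 + 0.0625 + 0.03125 + 0.015625 + 0.00390625
    = 61/256 = 0.23828125
Since 0.23828125 <= 1, Kraft's inequality IS satisfied.
A prefix code with these lengths CAN exist.

Kraft sum = 0.23828125. Satisfied.


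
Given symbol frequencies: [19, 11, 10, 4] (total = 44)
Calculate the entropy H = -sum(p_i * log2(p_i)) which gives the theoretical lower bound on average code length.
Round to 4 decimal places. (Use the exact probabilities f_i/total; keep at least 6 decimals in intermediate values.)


Per-symbol terms -p_i * log2(p_i) with p_i = f_i/44:
  p = 19/44 = 0.431818: log2(p) = -1.211504, -p*log2(p) = 0.523149
  p = 11/44 = 0.250000: log2(p) = -2.000000, -p*log2(p) = 0.500000
  p = 10/44 = 0.227273: log2(p) = -2.137504, -p*log2(p) = 0.485796
  p = 4/44 = 0.090909: log2(p) = -3.459432, -p*log2(p) = 0.314494
H = 0.523149 + 0.500000 + 0.485796 + 0.314494 = 1.823439

H = 1.8234 bits/symbol


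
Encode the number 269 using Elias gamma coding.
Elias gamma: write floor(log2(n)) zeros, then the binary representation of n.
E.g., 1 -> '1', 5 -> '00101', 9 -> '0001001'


num_bits = floor(log2(269)) + 1 = 9
leading_zeros = num_bits - 1 = 8
binary(269) = 100001101

Elias gamma(269) = '00000000' + '100001101' = 00000000100001101 (17 bits)


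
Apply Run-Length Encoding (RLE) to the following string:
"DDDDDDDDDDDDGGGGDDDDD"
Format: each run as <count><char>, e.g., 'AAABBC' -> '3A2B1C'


Scanning runs left to right:
  i=0: run of 'D' x 12 -> '12D'
  i=12: run of 'G' x 4 -> '4G'
  i=16: run of 'D' x 5 -> '5D'

RLE = 12D4G5D


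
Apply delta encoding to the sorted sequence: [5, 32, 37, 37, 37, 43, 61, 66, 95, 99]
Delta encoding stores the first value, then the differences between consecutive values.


First value: 5
Deltas:
  32 - 5 = 27
  37 - 32 = 5
  37 - 37 = 0
  37 - 37 = 0
  43 - 37 = 6
  61 - 43 = 18
  66 - 61 = 5
  95 - 66 = 29
  99 - 95 = 4


Delta encoded: [5, 27, 5, 0, 0, 6, 18, 5, 29, 4]


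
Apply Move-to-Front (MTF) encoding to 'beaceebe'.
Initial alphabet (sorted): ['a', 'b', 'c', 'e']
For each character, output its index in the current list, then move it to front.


MTF encoding:
'b': index 1 in ['a', 'b', 'c', 'e'] -> ['b', 'a', 'c', 'e']
'e': index 3 in ['b', 'a', 'c', 'e'] -> ['e', 'b', 'a', 'c']
'a': index 2 in ['e', 'b', 'a', 'c'] -> ['a', 'e', 'b', 'c']
'c': index 3 in ['a', 'e', 'b', 'c'] -> ['c', 'a', 'e', 'b']
'e': index 2 in ['c', 'a', 'e', 'b'] -> ['e', 'c', 'a', 'b']
'e': index 0 in ['e', 'c', 'a', 'b'] -> ['e', 'c', 'a', 'b']
'b': index 3 in ['e', 'c', 'a', 'b'] -> ['b', 'e', 'c', 'a']
'e': index 1 in ['b', 'e', 'c', 'a'] -> ['e', 'b', 'c', 'a']


Output: [1, 3, 2, 3, 2, 0, 3, 1]


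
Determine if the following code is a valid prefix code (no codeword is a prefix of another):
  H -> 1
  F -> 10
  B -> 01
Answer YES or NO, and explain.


Checking each pair (does one codeword prefix another?):
  H='1' vs F='10': prefix -- VIOLATION

NO -- this is NOT a valid prefix code. H (1) is a prefix of F (10).


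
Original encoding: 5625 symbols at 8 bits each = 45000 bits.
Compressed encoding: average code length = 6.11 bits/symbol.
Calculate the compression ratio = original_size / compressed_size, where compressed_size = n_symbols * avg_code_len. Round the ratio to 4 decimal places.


original_size = n_symbols * orig_bits = 5625 * 8 = 45000 bits
compressed_size = n_symbols * avg_code_len = 5625 * 6.11 = 34368.75 bits
ratio = original_size / compressed_size = 45000 / 34368.75 = 1.3093

Compression ratio = 1.3093


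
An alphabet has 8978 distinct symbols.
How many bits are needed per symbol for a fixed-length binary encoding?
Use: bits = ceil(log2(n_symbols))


log2(8978) = 13.1322
Bracket: 2^13 = 8192 < 8978 <= 2^14 = 16384
So ceil(log2(8978)) = 14

bits = ceil(log2(8978)) = ceil(13.1322) = 14 bits


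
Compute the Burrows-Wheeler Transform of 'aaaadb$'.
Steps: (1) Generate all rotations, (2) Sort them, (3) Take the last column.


Rotations (sorted):
  0: $aaaadb -> last char: b
  1: aaaadb$ -> last char: $
  2: aaadb$a -> last char: a
  3: aadb$aa -> last char: a
  4: adb$aaa -> last char: a
  5: b$aaaad -> last char: d
  6: db$aaaa -> last char: a


BWT = b$aaada


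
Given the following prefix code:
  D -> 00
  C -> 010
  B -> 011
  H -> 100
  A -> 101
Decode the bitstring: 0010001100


Decoding step by step:
Bits 00 -> D
Bits 100 -> H
Bits 011 -> B
Bits 00 -> D


Decoded message: DHBD


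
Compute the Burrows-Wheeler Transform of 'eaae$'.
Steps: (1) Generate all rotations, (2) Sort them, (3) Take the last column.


Rotations (sorted):
  0: $eaae -> last char: e
  1: aae$e -> last char: e
  2: ae$ea -> last char: a
  3: e$eaa -> last char: a
  4: eaae$ -> last char: $


BWT = eeaa$


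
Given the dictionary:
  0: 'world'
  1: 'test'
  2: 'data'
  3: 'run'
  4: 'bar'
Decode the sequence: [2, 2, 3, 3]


Look up each index in the dictionary:
  2 -> 'data'
  2 -> 'data'
  3 -> 'run'
  3 -> 'run'

Decoded: "data data run run"


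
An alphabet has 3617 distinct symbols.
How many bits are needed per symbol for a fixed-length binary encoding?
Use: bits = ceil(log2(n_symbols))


log2(3617) = 11.8206
Bracket: 2^11 = 2048 < 3617 <= 2^12 = 4096
So ceil(log2(3617)) = 12

bits = ceil(log2(3617)) = ceil(11.8206) = 12 bits


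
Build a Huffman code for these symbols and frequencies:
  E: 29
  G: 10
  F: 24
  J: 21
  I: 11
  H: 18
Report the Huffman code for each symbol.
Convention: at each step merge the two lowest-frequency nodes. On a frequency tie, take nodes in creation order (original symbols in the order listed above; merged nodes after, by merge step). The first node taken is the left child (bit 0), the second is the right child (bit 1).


Huffman tree construction:
Step 1: Merge G(10) + I(11) = 21
Step 2: Merge H(18) + J(21) = 39
Step 3: Merge (G+I)(21) + F(24) = 45
Step 4: Merge E(29) + (H+J)(39) = 68
Step 5: Merge ((G+I)+F)(45) + (E+(H+J))(68) = 113
Read each symbol's code off the tree from the root (left child = 0, right child = 1).

Codes:
  E: 10 (length 2)
  G: 000 (length 3)
  F: 01 (length 2)
  J: 111 (length 3)
  I: 001 (length 3)
  H: 110 (length 3)
Average code length: 286/113 = 2.5310 bits/symbol


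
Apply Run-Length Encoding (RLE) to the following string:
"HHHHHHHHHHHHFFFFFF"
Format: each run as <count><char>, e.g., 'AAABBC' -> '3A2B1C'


Scanning runs left to right:
  i=0: run of 'H' x 12 -> '12H'
  i=12: run of 'F' x 6 -> '6F'

RLE = 12H6F


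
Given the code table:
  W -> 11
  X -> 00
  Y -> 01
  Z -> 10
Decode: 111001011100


Decoding:
11 -> W
10 -> Z
01 -> Y
01 -> Y
11 -> W
00 -> X


Result: WZYYWX


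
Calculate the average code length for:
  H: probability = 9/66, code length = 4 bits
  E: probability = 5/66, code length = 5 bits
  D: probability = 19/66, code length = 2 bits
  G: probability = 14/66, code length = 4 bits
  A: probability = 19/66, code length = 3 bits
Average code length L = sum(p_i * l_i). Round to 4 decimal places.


Weighted contributions p_i * l_i:
  H: (9/66) * 4 = 36/66
  E: (5/66) * 5 = 25/66
  D: (19/66) * 2 = 38/66
  G: (14/66) * 4 = 56/66
  A: (19/66) * 3 = 57/66
Sum = (36 + 25 + 38 + 56 + 57)/66 = 212/66

L = 212/66 = 3.2121 bits/symbol


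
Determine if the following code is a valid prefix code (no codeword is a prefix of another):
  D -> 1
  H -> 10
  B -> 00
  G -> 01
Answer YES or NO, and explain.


Checking each pair (does one codeword prefix another?):
  D='1' vs H='10': prefix -- VIOLATION

NO -- this is NOT a valid prefix code. D (1) is a prefix of H (10).


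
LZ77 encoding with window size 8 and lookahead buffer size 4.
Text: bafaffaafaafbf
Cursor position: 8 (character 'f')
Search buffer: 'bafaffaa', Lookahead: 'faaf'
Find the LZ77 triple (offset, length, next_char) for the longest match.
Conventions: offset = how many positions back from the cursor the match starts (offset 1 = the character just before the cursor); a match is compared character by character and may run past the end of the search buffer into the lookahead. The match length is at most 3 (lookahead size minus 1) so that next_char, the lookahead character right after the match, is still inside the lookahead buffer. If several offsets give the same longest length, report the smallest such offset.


Try each offset into the search buffer:
  offset=1 (pos 7, char 'a'): match length 0
  offset=2 (pos 6, char 'a'): match length 0
  offset=3 (pos 5, char 'f'): match length 3
  offset=4 (pos 4, char 'f'): match length 1
  offset=5 (pos 3, char 'a'): match length 0
  offset=6 (pos 2, char 'f'): match length 2
  offset=7 (pos 1, char 'a'): match length 0
  offset=8 (pos 0, char 'b'): match length 0
Longest match has length 3 at offset 3.
next_char = character at position 8 + 3 = 11 -> 'f'

Best match: offset=3, length=3 (matching 'faa' starting at position 5)
LZ77 triple: (3, 3, 'f')


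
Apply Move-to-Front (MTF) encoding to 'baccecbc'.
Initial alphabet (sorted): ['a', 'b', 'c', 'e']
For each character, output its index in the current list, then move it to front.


MTF encoding:
'b': index 1 in ['a', 'b', 'c', 'e'] -> ['b', 'a', 'c', 'e']
'a': index 1 in ['b', 'a', 'c', 'e'] -> ['a', 'b', 'c', 'e']
'c': index 2 in ['a', 'b', 'c', 'e'] -> ['c', 'a', 'b', 'e']
'c': index 0 in ['c', 'a', 'b', 'e'] -> ['c', 'a', 'b', 'e']
'e': index 3 in ['c', 'a', 'b', 'e'] -> ['e', 'c', 'a', 'b']
'c': index 1 in ['e', 'c', 'a', 'b'] -> ['c', 'e', 'a', 'b']
'b': index 3 in ['c', 'e', 'a', 'b'] -> ['b', 'c', 'e', 'a']
'c': index 1 in ['b', 'c', 'e', 'a'] -> ['c', 'b', 'e', 'a']


Output: [1, 1, 2, 0, 3, 1, 3, 1]


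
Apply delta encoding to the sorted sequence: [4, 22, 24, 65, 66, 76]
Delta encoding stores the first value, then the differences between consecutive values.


First value: 4
Deltas:
  22 - 4 = 18
  24 - 22 = 2
  65 - 24 = 41
  66 - 65 = 1
  76 - 66 = 10


Delta encoded: [4, 18, 2, 41, 1, 10]


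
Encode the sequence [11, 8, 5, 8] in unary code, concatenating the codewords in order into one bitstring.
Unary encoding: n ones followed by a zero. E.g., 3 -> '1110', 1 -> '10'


Encode each number as n ones followed by a terminating 0:
  11 -> 111111111110 (12 bits)
  8 -> 111111110 (9 bits)
  5 -> 111110 (6 bits)
  8 -> 111111110 (9 bits)
Total length = 12 + 9 + 6 + 9 = 36 bits.

Unary([11, 8, 5, 8]) = 111111111110111111110111110111111110 (36 bits)


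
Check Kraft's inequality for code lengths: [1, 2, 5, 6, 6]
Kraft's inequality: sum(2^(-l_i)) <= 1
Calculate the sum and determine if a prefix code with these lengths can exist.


Sum = 2^(-1) + 2^(-2) + 2^(-5) + 2^(-6) + 2^(-6)
    = 0.5 + 0.25 + 0.03125 + 0.015625 + 0.015625
    = 52/64 = 0.8125
Since 0.8125 <= 1, Kraft's inequality IS satisfied.
A prefix code with these lengths CAN exist.

Kraft sum = 0.8125. Satisfied.


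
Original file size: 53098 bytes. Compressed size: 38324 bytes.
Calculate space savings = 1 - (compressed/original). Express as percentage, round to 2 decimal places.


ratio = compressed/original = 38324/53098 = 0.72176
savings = 1 - ratio = 1 - 0.72176 = 0.27824
as a percentage: 0.27824 * 100 = 27.82%

Space savings = 1 - 38324/53098 = 27.82%


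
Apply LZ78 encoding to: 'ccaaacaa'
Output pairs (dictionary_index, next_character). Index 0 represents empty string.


LZ78 encoding steps:
Dictionary: {0: ''}
Step 1: w='' (idx 0), next='c' -> output (0, 'c'), add 'c' as idx 1
Step 2: w='c' (idx 1), next='a' -> output (1, 'a'), add 'ca' as idx 2
Step 3: w='' (idx 0), next='a' -> output (0, 'a'), add 'a' as idx 3
Step 4: w='a' (idx 3), next='c' -> output (3, 'c'), add 'ac' as idx 4
Step 5: w='a' (idx 3), next='a' -> output (3, 'a'), add 'aa' as idx 5


Encoded: [(0, 'c'), (1, 'a'), (0, 'a'), (3, 'c'), (3, 'a')]


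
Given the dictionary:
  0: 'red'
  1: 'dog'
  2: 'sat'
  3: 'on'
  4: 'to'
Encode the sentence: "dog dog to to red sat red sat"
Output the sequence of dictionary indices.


Look up each word in the dictionary:
  'dog' -> 1
  'dog' -> 1
  'to' -> 4
  'to' -> 4
  'red' -> 0
  'sat' -> 2
  'red' -> 0
  'sat' -> 2

Encoded: [1, 1, 4, 4, 0, 2, 0, 2]


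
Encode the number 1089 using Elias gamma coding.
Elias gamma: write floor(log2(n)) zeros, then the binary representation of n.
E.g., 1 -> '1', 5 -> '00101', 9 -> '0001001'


num_bits = floor(log2(1089)) + 1 = 11
leading_zeros = num_bits - 1 = 10
binary(1089) = 10001000001

Elias gamma(1089) = '0000000000' + '10001000001' = 000000000010001000001 (21 bits)


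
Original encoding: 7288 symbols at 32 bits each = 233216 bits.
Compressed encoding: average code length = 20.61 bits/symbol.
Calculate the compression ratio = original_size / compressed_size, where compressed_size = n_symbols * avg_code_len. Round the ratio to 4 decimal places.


original_size = n_symbols * orig_bits = 7288 * 32 = 233216 bits
compressed_size = n_symbols * avg_code_len = 7288 * 20.61 = 150205.68 bits
ratio = original_size / compressed_size = 233216 / 150205.68 = 1.5526

Compression ratio = 1.5526


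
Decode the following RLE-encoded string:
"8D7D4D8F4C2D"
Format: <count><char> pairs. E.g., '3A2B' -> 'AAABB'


Expanding each <count><char> pair:
  8D -> 'DDDDDDDD'
  7D -> 'DDDDDDD'
  4D -> 'DDDD'
  8F -> 'FFFFFFFF'
  4C -> 'CCCC'
  2D -> 'DD'

Decoded = DDDDDDDDDDDDDDDDDDDFFFFFFFFCCCCDD


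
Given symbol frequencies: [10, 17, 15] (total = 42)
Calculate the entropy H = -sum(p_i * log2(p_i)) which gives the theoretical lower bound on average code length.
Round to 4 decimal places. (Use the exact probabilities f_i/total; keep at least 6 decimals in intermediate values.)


Per-symbol terms -p_i * log2(p_i) with p_i = f_i/42:
  p = 10/42 = 0.238095: log2(p) = -2.070389, -p*log2(p) = 0.492950
  p = 17/42 = 0.404762: log2(p) = -1.304855, -p*log2(p) = 0.528155
  p = 15/42 = 0.357143: log2(p) = -1.485427, -p*log2(p) = 0.530510
H = 0.492950 + 0.528155 + 0.530510 = 1.551615

H = 1.5516 bits/symbol


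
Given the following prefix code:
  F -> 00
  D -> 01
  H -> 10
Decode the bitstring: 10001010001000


Decoding step by step:
Bits 10 -> H
Bits 00 -> F
Bits 10 -> H
Bits 10 -> H
Bits 00 -> F
Bits 10 -> H
Bits 00 -> F


Decoded message: HFHHFHF


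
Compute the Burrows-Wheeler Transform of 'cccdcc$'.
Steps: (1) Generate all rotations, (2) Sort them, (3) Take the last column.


Rotations (sorted):
  0: $cccdcc -> last char: c
  1: c$cccdc -> last char: c
  2: cc$cccd -> last char: d
  3: cccdcc$ -> last char: $
  4: ccdcc$c -> last char: c
  5: cdcc$cc -> last char: c
  6: dcc$ccc -> last char: c


BWT = ccd$ccc


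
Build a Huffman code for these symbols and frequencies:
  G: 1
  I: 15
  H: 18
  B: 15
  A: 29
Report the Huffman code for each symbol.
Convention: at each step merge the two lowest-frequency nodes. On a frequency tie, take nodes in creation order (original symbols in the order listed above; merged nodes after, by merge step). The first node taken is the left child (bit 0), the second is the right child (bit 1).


Huffman tree construction:
Step 1: Merge G(1) + I(15) = 16
Step 2: Merge B(15) + (G+I)(16) = 31
Step 3: Merge H(18) + A(29) = 47
Step 4: Merge (B+(G+I))(31) + (H+A)(47) = 78
Read each symbol's code off the tree from the root (left child = 0, right child = 1).

Codes:
  G: 010 (length 3)
  I: 011 (length 3)
  H: 10 (length 2)
  B: 00 (length 2)
  A: 11 (length 2)
Average code length: 172/78 = 2.2051 bits/symbol


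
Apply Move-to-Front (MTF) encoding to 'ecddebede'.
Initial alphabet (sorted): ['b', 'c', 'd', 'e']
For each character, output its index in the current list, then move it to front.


MTF encoding:
'e': index 3 in ['b', 'c', 'd', 'e'] -> ['e', 'b', 'c', 'd']
'c': index 2 in ['e', 'b', 'c', 'd'] -> ['c', 'e', 'b', 'd']
'd': index 3 in ['c', 'e', 'b', 'd'] -> ['d', 'c', 'e', 'b']
'd': index 0 in ['d', 'c', 'e', 'b'] -> ['d', 'c', 'e', 'b']
'e': index 2 in ['d', 'c', 'e', 'b'] -> ['e', 'd', 'c', 'b']
'b': index 3 in ['e', 'd', 'c', 'b'] -> ['b', 'e', 'd', 'c']
'e': index 1 in ['b', 'e', 'd', 'c'] -> ['e', 'b', 'd', 'c']
'd': index 2 in ['e', 'b', 'd', 'c'] -> ['d', 'e', 'b', 'c']
'e': index 1 in ['d', 'e', 'b', 'c'] -> ['e', 'd', 'b', 'c']


Output: [3, 2, 3, 0, 2, 3, 1, 2, 1]


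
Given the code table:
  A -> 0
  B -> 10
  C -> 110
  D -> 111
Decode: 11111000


Decoding:
111 -> D
110 -> C
0 -> A
0 -> A


Result: DCAA


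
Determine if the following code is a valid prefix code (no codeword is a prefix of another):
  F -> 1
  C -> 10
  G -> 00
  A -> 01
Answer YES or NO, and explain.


Checking each pair (does one codeword prefix another?):
  F='1' vs C='10': prefix -- VIOLATION

NO -- this is NOT a valid prefix code. F (1) is a prefix of C (10).


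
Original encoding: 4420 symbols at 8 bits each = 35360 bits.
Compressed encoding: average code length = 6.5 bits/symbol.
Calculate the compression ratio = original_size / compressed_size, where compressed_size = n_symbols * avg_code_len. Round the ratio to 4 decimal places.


original_size = n_symbols * orig_bits = 4420 * 8 = 35360 bits
compressed_size = n_symbols * avg_code_len = 4420 * 6.5 = 28730.0 bits
ratio = original_size / compressed_size = 35360 / 28730.0 = 1.2308

Compression ratio = 1.2308


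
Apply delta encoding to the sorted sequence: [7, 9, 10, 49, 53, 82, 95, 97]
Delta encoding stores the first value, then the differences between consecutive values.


First value: 7
Deltas:
  9 - 7 = 2
  10 - 9 = 1
  49 - 10 = 39
  53 - 49 = 4
  82 - 53 = 29
  95 - 82 = 13
  97 - 95 = 2


Delta encoded: [7, 2, 1, 39, 4, 29, 13, 2]


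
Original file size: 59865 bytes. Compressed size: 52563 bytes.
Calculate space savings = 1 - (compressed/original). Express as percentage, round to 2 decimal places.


ratio = compressed/original = 52563/59865 = 0.878026
savings = 1 - ratio = 1 - 0.878026 = 0.121974
as a percentage: 0.121974 * 100 = 12.2%

Space savings = 1 - 52563/59865 = 12.2%


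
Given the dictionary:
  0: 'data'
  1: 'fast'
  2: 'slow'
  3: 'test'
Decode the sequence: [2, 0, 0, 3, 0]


Look up each index in the dictionary:
  2 -> 'slow'
  0 -> 'data'
  0 -> 'data'
  3 -> 'test'
  0 -> 'data'

Decoded: "slow data data test data"


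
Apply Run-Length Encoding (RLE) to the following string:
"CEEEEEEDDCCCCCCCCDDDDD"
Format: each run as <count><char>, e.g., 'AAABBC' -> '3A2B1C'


Scanning runs left to right:
  i=0: run of 'C' x 1 -> '1C'
  i=1: run of 'E' x 6 -> '6E'
  i=7: run of 'D' x 2 -> '2D'
  i=9: run of 'C' x 8 -> '8C'
  i=17: run of 'D' x 5 -> '5D'

RLE = 1C6E2D8C5D


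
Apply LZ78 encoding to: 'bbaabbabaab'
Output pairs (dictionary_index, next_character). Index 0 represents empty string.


LZ78 encoding steps:
Dictionary: {0: ''}
Step 1: w='' (idx 0), next='b' -> output (0, 'b'), add 'b' as idx 1
Step 2: w='b' (idx 1), next='a' -> output (1, 'a'), add 'ba' as idx 2
Step 3: w='' (idx 0), next='a' -> output (0, 'a'), add 'a' as idx 3
Step 4: w='b' (idx 1), next='b' -> output (1, 'b'), add 'bb' as idx 4
Step 5: w='a' (idx 3), next='b' -> output (3, 'b'), add 'ab' as idx 5
Step 6: w='a' (idx 3), next='a' -> output (3, 'a'), add 'aa' as idx 6
Step 7: w='b' (idx 1), end of input -> output (1, '')


Encoded: [(0, 'b'), (1, 'a'), (0, 'a'), (1, 'b'), (3, 'b'), (3, 'a'), (1, '')]


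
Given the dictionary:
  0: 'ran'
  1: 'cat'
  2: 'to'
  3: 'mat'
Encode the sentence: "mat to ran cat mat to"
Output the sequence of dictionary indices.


Look up each word in the dictionary:
  'mat' -> 3
  'to' -> 2
  'ran' -> 0
  'cat' -> 1
  'mat' -> 3
  'to' -> 2

Encoded: [3, 2, 0, 1, 3, 2]


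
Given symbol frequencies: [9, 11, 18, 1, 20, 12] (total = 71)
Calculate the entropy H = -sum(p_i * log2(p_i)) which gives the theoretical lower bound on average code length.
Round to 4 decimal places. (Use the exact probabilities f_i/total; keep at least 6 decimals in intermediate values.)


Per-symbol terms -p_i * log2(p_i) with p_i = f_i/71:
  p = 9/71 = 0.126761: log2(p) = -2.979822, -p*log2(p) = 0.377724
  p = 11/71 = 0.154930: log2(p) = -2.690316, -p*log2(p) = 0.416809
  p = 18/71 = 0.253521: log2(p) = -1.979822, -p*log2(p) = 0.501927
  p = 1/71 = 0.014085: log2(p) = -6.149747, -p*log2(p) = 0.086616
  p = 20/71 = 0.281690: log2(p) = -1.827819, -p*log2(p) = 0.514879
  p = 12/71 = 0.169014: log2(p) = -2.564785, -p*log2(p) = 0.433485
H = 0.377724 + 0.416809 + 0.501927 + 0.086616 + 0.514879 + 0.433485 = 2.331440

H = 2.3314 bits/symbol


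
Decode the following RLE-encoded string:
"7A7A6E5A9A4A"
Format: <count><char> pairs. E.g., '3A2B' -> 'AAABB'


Expanding each <count><char> pair:
  7A -> 'AAAAAAA'
  7A -> 'AAAAAAA'
  6E -> 'EEEEEE'
  5A -> 'AAAAA'
  9A -> 'AAAAAAAAA'
  4A -> 'AAAA'

Decoded = AAAAAAAAAAAAAAEEEEEEAAAAAAAAAAAAAAAAAA


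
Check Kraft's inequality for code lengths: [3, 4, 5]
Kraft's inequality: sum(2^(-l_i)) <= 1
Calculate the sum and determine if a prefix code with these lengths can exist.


Sum = 2^(-3) + 2^(-4) + 2^(-5)
    = 0.125 + 0.0625 + 0.03125
    = 7/32 = 0.21875
Since 0.21875 <= 1, Kraft's inequality IS satisfied.
A prefix code with these lengths CAN exist.

Kraft sum = 0.21875. Satisfied.


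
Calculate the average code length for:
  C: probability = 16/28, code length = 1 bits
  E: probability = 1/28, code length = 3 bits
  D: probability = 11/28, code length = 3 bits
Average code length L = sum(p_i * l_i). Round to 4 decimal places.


Weighted contributions p_i * l_i:
  C: (16/28) * 1 = 16/28
  E: (1/28) * 3 = 3/28
  D: (11/28) * 3 = 33/28
Sum = (16 + 3 + 33)/28 = 52/28

L = 52/28 = 1.8571 bits/symbol


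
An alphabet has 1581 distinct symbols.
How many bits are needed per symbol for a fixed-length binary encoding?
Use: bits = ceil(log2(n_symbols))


log2(1581) = 10.6266
Bracket: 2^10 = 1024 < 1581 <= 2^11 = 2048
So ceil(log2(1581)) = 11

bits = ceil(log2(1581)) = ceil(10.6266) = 11 bits


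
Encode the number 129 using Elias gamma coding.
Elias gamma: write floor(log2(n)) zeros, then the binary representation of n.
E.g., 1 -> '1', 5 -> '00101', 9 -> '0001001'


num_bits = floor(log2(129)) + 1 = 8
leading_zeros = num_bits - 1 = 7
binary(129) = 10000001

Elias gamma(129) = '0000000' + '10000001' = 000000010000001 (15 bits)


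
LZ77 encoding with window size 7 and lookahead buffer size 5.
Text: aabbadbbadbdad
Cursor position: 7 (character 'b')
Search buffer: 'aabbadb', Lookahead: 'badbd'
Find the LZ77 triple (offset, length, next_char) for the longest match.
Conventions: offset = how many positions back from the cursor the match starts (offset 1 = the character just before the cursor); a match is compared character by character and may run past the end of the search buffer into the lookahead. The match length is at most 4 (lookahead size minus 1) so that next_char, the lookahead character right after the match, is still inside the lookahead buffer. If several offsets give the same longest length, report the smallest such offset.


Try each offset into the search buffer:
  offset=1 (pos 6, char 'b'): match length 1
  offset=2 (pos 5, char 'd'): match length 0
  offset=3 (pos 4, char 'a'): match length 0
  offset=4 (pos 3, char 'b'): match length 4
  offset=5 (pos 2, char 'b'): match length 1
  offset=6 (pos 1, char 'a'): match length 0
  offset=7 (pos 0, char 'a'): match length 0
Longest match has length 4 at offset 4.
next_char = character at position 7 + 4 = 11 -> 'd'

Best match: offset=4, length=4 (matching 'badb' starting at position 3)
LZ77 triple: (4, 4, 'd')


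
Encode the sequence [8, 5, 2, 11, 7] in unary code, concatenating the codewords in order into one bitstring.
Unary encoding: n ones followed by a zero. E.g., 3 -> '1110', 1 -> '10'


Encode each number as n ones followed by a terminating 0:
  8 -> 111111110 (9 bits)
  5 -> 111110 (6 bits)
  2 -> 110 (3 bits)
  11 -> 111111111110 (12 bits)
  7 -> 11111110 (8 bits)
Total length = 9 + 6 + 3 + 12 + 8 = 38 bits.

Unary([8, 5, 2, 11, 7]) = 11111111011111011011111111111011111110 (38 bits)


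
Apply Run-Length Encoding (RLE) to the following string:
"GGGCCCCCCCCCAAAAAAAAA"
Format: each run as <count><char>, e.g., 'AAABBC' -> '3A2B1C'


Scanning runs left to right:
  i=0: run of 'G' x 3 -> '3G'
  i=3: run of 'C' x 9 -> '9C'
  i=12: run of 'A' x 9 -> '9A'

RLE = 3G9C9A


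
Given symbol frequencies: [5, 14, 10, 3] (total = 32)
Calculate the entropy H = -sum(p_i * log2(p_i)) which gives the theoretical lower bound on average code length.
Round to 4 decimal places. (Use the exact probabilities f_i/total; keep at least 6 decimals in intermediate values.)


Per-symbol terms -p_i * log2(p_i) with p_i = f_i/32:
  p = 5/32 = 0.156250: log2(p) = -2.678072, -p*log2(p) = 0.418449
  p = 14/32 = 0.437500: log2(p) = -1.192645, -p*log2(p) = 0.521782
  p = 10/32 = 0.312500: log2(p) = -1.678072, -p*log2(p) = 0.524397
  p = 3/32 = 0.093750: log2(p) = -3.415037, -p*log2(p) = 0.320160
H = 0.418449 + 0.521782 + 0.524397 + 0.320160 = 1.784788

H = 1.7848 bits/symbol


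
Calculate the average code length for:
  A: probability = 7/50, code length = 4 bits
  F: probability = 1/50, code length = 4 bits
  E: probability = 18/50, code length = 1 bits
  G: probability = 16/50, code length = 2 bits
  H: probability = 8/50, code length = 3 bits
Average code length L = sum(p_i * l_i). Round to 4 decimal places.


Weighted contributions p_i * l_i:
  A: (7/50) * 4 = 28/50
  F: (1/50) * 4 = 4/50
  E: (18/50) * 1 = 18/50
  G: (16/50) * 2 = 32/50
  H: (8/50) * 3 = 24/50
Sum = (28 + 4 + 18 + 32 + 24)/50 = 106/50

L = 106/50 = 2.1200 bits/symbol


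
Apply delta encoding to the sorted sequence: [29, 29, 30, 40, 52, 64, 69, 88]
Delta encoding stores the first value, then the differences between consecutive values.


First value: 29
Deltas:
  29 - 29 = 0
  30 - 29 = 1
  40 - 30 = 10
  52 - 40 = 12
  64 - 52 = 12
  69 - 64 = 5
  88 - 69 = 19


Delta encoded: [29, 0, 1, 10, 12, 12, 5, 19]


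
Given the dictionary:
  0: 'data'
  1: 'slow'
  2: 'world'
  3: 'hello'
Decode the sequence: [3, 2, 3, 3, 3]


Look up each index in the dictionary:
  3 -> 'hello'
  2 -> 'world'
  3 -> 'hello'
  3 -> 'hello'
  3 -> 'hello'

Decoded: "hello world hello hello hello"


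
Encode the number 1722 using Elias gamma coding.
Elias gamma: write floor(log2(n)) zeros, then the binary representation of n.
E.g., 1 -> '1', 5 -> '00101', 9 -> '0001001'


num_bits = floor(log2(1722)) + 1 = 11
leading_zeros = num_bits - 1 = 10
binary(1722) = 11010111010

Elias gamma(1722) = '0000000000' + '11010111010' = 000000000011010111010 (21 bits)


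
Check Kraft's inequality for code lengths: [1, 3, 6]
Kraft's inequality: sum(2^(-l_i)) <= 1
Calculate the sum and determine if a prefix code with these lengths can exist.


Sum = 2^(-1) + 2^(-3) + 2^(-6)
    = 0.5 + 0.125 + 0.015625
    = 41/64 = 0.640625
Since 0.640625 <= 1, Kraft's inequality IS satisfied.
A prefix code with these lengths CAN exist.

Kraft sum = 0.640625. Satisfied.
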